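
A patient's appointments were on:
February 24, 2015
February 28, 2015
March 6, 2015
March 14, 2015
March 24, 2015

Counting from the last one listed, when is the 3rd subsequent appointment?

Gaps: 4, 6, 8, 10 days — each gap is 2 larger than the previous one.
Next gap: 12 days. March 24, 2015 + 12 days = April 5, 2015.
Next gap: 14 days. April 5, 2015 + 14 days = April 19, 2015.
Next gap: 16 days. April 19, 2015 + 16 days = May 5, 2015.

May 5, 2015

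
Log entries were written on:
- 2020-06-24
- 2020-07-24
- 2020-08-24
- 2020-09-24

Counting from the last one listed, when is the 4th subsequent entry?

2021-01-24

Gaps: 30, 31, 31 days — not constant. Every event is on the 24th of the month.
Pattern: the 24th of each month.
Next: October 2020 → 2020-10-24.
Next: November 2020 → 2020-11-24.
December 2020: 2020-12-24.
Next: January 2021 → 2021-01-24.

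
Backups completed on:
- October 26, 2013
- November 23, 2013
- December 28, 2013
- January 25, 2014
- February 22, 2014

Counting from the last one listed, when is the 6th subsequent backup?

August 23, 2014

Gaps: 28, 35, 28, 28 days — a mix of 28 and 35. Every date is a Saturday.
Each is the 4th Saturday of its month.
March 2014 — 4th Saturday is March 22, 2014.
4th Saturday of April 2014: April 26, 2014.
4th Saturday of May 2014: May 24, 2014.
June 2014 — 4th Saturday is June 28, 2014.
July 2014 — 4th Saturday is July 26, 2014.
4th Saturday of August 2014: August 23, 2014.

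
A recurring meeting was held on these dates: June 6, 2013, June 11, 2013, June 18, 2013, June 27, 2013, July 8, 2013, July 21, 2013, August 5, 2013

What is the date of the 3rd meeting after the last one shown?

October 1, 2013

Gaps: 5, 7, 9, 11, 13, 15 days — each gap is 2 larger than the previous one.
Next gap: 17 days. August 5, 2013 + 17 days = August 22, 2013.
Next gap: 19 days. August 22, 2013 + 19 days = September 10, 2013.
Next gap: 21 days. September 10, 2013 + 21 days = October 1, 2013.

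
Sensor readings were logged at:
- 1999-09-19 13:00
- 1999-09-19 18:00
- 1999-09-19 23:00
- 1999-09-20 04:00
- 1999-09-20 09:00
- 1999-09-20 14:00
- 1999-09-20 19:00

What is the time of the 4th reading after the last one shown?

The interval is a steady 5 hours (5, 5, 5, 5, 5, 5).
1999-09-20 19:00 + 5 h = 1999-09-21 00:00.
1999-09-21 00:00 + 5 h = 1999-09-21 05:00.
1999-09-21 05:00 + 5 h = 1999-09-21 10:00.
1999-09-21 10:00 + 5 h = 1999-09-21 15:00.

1999-09-21 15:00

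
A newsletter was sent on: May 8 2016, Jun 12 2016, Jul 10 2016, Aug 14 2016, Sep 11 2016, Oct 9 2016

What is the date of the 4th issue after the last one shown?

Gaps: 35, 28, 35, 28, 28 days — a mix of 28 and 35. Every date is a Sunday.
Each is the 2nd Sunday of its month.
November 2016 — 2nd Sunday is Nov 13 2016.
December 2016 — 2nd Sunday is Dec 11 2016.
January 2017 — 2nd Sunday is Jan 8 2017.
2nd Sunday of February 2017: Feb 12 2017.

Feb 12 2017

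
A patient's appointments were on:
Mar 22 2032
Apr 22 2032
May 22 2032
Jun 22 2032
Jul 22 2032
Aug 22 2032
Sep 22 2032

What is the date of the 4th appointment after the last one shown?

Each date is the 22nd; the gaps (31, 30, 31, 30, 31, 31) track the month lengths.
The rule is the 22nd of each month.
Next: October 2032 → Oct 22 2032.
November 2032: Nov 22 2032.
December 2032: Dec 22 2032.
January 2033: Jan 22 2033.

Jan 22 2033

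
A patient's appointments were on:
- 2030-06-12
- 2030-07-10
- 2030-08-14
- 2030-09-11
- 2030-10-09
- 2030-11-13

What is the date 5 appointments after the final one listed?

2031-04-09

All dates are Wednesdays, 28, 35, 28, 28, 35 days apart.
Specifically, the 2nd Wednesday of each month.
December 2030 — 2nd Wednesday is 2030-12-11.
January 2031 — 2nd Wednesday is 2031-01-08.
February 2031 — 2nd Wednesday is 2031-02-12.
March 2031 — 2nd Wednesday is 2031-03-12.
2nd Wednesday of April 2031: 2031-04-09.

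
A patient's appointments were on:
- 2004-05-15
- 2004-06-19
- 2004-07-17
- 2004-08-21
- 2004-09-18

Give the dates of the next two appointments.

Gaps: 35, 28, 35, 28 days — a mix of 28 and 35. Every date is a Saturday.
Each is the 3rd Saturday of its month.
October 2004 — 3rd Saturday is 2004-10-16.
3rd Saturday of November 2004: 2004-11-20.

2004-10-16, 2004-11-20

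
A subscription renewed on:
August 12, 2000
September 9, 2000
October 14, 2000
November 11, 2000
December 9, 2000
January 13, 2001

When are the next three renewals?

Gaps: 28, 35, 28, 28, 35 days — a mix of 28 and 35. Every date is a Saturday.
Each is the 2nd Saturday of its month.
2nd Saturday of February 2001: February 10, 2001.
March 2001 — 2nd Saturday is March 10, 2001.
2nd Saturday of April 2001: April 14, 2001.

February 10, 2001; March 10, 2001; April 14, 2001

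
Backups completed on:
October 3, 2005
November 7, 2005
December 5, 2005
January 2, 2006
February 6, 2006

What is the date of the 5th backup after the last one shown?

July 3, 2006

Gaps: 35, 28, 28, 35 days — a mix of 28 and 35. Every date is a Monday.
Each is the 1st Monday of its month.
March 2006 — 1st Monday is March 6, 2006.
1st Monday of April 2006: April 3, 2006.
1st Monday of May 2006: May 1, 2006.
June 2006 — 1st Monday is June 5, 2006.
1st Monday of July 2006: July 3, 2006.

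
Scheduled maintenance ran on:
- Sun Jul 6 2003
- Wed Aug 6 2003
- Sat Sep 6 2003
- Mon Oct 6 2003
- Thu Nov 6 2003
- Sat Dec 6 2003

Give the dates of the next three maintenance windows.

The day-of-month is always 6 (31, 31, 30, 31, 30 days between events).
So this recurs on the 6th of each month.
Next: January 2004 → Tue Jan 6 2004.
Next: February 2004 → Fri Feb 6 2004.
Next: March 2004 → Sat Mar 6 2004.

Tue Jan 6 2004, Fri Feb 6 2004, Sat Mar 6 2004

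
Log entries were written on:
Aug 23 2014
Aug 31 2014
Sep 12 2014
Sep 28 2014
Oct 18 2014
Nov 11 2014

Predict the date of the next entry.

Dec 9 2014

Intervals are 8, 12, 16, 20, 24 days — an arithmetic progression with common difference 4.
Next gap: 28 days. Nov 11 2014 + 28 days = Dec 9 2014.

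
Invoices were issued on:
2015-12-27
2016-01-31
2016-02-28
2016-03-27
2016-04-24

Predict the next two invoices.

All Sundays; the gaps (35, 28, 28, 28) vary with month length.
This is the last Sunday of each month.
Last Sunday of May 2016: 2016-05-29.
Last Sunday of June 2016: 2016-06-26.

2016-05-29, 2016-06-26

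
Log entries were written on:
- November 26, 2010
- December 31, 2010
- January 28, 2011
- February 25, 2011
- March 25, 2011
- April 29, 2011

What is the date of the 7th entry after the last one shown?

November 25, 2011

Every date is a Friday; gaps 35, 28, 28, 28, 35 days.
Each is the last Friday of its month (at least one falls on the 29th or later, ruling out '4th Friday').
Last Friday of May 2011: May 27, 2011.
Last Friday of June 2011: June 24, 2011.
Last Friday of July 2011: July 29, 2011.
Last Friday of August 2011: August 26, 2011.
September 2011 ends with Friday September 30, 2011.
October 2011 ends with Friday October 28, 2011.
Last Friday of November 2011: November 25, 2011.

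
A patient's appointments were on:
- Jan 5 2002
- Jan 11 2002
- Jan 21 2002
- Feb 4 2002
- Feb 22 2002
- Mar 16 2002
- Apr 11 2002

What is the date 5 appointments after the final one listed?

Oct 18 2002

Gaps: 6, 10, 14, 18, 22, 26 days — each gap is 4 larger than the previous one.
Next gap: 30 days. Apr 11 2002 + 30 days = May 11 2002.
Next gap: 34 days. May 11 2002 + 34 days = Jun 14 2002.
Next gap: 38 days. Jun 14 2002 + 38 days = Jul 22 2002.
Next gap: 42 days. Jul 22 2002 + 42 days = Sep 2 2002.
Next gap: 46 days. Sep 2 2002 + 46 days = Oct 18 2002.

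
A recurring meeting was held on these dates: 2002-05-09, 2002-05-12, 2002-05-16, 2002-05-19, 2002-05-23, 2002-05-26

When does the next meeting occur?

Every event lands on a Thursday or Sunday (gaps cycle 3, 4, 3, 4, 3).
So the schedule is: every Thursday and Sunday.
The following Thursday is 2002-05-30.

2002-05-30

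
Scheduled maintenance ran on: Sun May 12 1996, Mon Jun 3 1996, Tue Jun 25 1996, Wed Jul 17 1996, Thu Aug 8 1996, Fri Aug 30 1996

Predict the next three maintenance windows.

The spacing is 22, 22, 22, 22, 22 days — always 22 days.
Fri Aug 30 1996 + 22 days = Sat Sep 21 1996.
Sat Sep 21 1996 + 22 days = Sun Oct 13 1996.
Sun Oct 13 1996 + 22 days = Mon Nov 4 1996.

Sat Sep 21 1996, Sun Oct 13 1996, Mon Nov 4 1996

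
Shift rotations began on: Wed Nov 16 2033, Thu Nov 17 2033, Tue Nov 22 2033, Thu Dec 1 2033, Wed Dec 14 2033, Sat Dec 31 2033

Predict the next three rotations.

Sat Jan 21 2034, Wed Feb 15 2034, Thu Mar 16 2034

Intervals are 1, 5, 9, 13, 17 days — an arithmetic progression with common difference 4.
Next gap: 21 days. Sat Dec 31 2033 + 21 days = Sat Jan 21 2034.
Next gap: 25 days. Sat Jan 21 2034 + 25 days = Wed Feb 15 2034.
Next gap: 29 days. Wed Feb 15 2034 + 29 days = Thu Mar 16 2034.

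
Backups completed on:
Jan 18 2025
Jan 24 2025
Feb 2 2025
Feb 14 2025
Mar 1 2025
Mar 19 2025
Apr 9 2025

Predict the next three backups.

May 3 2025, May 30 2025, Jun 29 2025

Gaps: 6, 9, 12, 15, 18, 21 days — each gap is 3 larger than the previous one.
Next gap: 24 days. Apr 9 2025 + 24 days = May 3 2025.
Next gap: 27 days. May 3 2025 + 27 days = May 30 2025.
Next gap: 30 days. May 30 2025 + 30 days = Jun 29 2025.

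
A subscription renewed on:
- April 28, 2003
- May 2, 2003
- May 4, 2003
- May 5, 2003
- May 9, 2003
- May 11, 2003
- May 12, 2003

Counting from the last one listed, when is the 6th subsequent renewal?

May 26, 2003

The gap pattern 4, 2, 1, 4, 2, 1 repeats every 3 events.
These are the Mondays, Fridays and Sundays of each week.
The following Friday is May 16, 2003.
The following Sunday is May 18, 2003.
The following Monday is May 19, 2003.
Next Friday: May 23, 2003.
The following Sunday is May 25, 2003.
The following Monday is May 26, 2003.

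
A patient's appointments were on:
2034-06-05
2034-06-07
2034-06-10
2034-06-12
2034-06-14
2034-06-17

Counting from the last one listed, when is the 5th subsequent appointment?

The gap pattern 2, 3, 2, 2, 3 repeats every 3 events.
These are the Mondays, Wednesdays and Saturdays of each week.
The following Monday is 2034-06-19.
Next Wednesday: 2034-06-21.
The following Saturday is 2034-06-24.
Next Monday: 2034-06-26.
The following Wednesday is 2034-06-28.

2034-06-28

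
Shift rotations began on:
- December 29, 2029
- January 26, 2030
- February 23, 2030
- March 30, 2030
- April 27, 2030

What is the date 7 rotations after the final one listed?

These are Saturdays with 28, 28, 35, 28-day gaps.
Each is the final Saturday of its month — December 29, 2029 is past the 28th, so '4th Saturday' doesn't fit.
May 2030 ends with Saturday May 25, 2030.
June 2030 ends with Saturday June 29, 2030.
Last Saturday of July 2030: July 27, 2030.
August 2030 ends with Saturday August 31, 2030.
September 2030 ends with Saturday September 28, 2030.
Last Saturday of October 2030: October 26, 2030.
Last Saturday of November 2030: November 30, 2030.

November 30, 2030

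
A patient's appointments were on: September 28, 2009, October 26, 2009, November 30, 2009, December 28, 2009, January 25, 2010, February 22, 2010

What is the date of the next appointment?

These are Mondays with 28, 35, 28, 28, 28-day gaps.
Each is the final Monday of its month — November 30, 2009 is past the 28th, so '4th Monday' doesn't fit.
March 2010 ends with Monday March 29, 2010.

March 29, 2010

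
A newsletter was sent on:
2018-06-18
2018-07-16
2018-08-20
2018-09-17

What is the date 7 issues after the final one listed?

2019-04-15

All dates are Mondays, 28, 35, 28 days apart.
Specifically, the 3rd Monday of each month.
October 2018 — 3rd Monday is 2018-10-15.
November 2018 — 3rd Monday is 2018-11-19.
December 2018 — 3rd Monday is 2018-12-17.
3rd Monday of January 2019: 2019-01-21.
3rd Monday of February 2019: 2019-02-18.
March 2019 — 3rd Monday is 2019-03-18.
3rd Monday of April 2019: 2019-04-15.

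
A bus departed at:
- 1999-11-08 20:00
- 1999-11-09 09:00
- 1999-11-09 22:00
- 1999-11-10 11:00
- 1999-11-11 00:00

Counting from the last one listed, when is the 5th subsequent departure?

1999-11-13 17:00

Spacing: 13, 13, 13, 13 h — constant 13 h.
1999-11-11 00:00 + 13 h = 1999-11-11 13:00.
1999-11-11 13:00 + 13 h = 1999-11-12 02:00.
1999-11-12 02:00 + 13 h = 1999-11-12 15:00.
1999-11-12 15:00 + 13 h = 1999-11-13 04:00.
1999-11-13 04:00 + 13 h = 1999-11-13 17:00.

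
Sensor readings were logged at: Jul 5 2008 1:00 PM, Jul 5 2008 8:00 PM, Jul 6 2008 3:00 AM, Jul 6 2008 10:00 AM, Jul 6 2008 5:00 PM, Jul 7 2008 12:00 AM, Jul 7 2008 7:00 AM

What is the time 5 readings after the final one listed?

Jul 8 2008 6:00 PM

The interval is a steady 7 hours (7, 7, 7, 7, 7, 7).
Jul 7 2008 7:00 AM + 7 h = Jul 7 2008 2:00 PM.
Jul 7 2008 2:00 PM + 7 h = Jul 7 2008 9:00 PM.
Jul 7 2008 9:00 PM + 7 h = Jul 8 2008 4:00 AM.
Jul 8 2008 4:00 AM + 7 h = Jul 8 2008 11:00 AM.
Jul 8 2008 11:00 AM + 7 h = Jul 8 2008 6:00 PM.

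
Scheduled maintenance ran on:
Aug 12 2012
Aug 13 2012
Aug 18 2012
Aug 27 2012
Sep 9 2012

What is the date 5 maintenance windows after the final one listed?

Intervals are 1, 5, 9, 13 days — an arithmetic progression with common difference 4.
Next gap: 17 days. Sep 9 2012 + 17 days = Sep 26 2012.
Next gap: 21 days. Sep 26 2012 + 21 days = Oct 17 2012.
Next gap: 25 days. Oct 17 2012 + 25 days = Nov 11 2012.
Next gap: 29 days. Nov 11 2012 + 29 days = Dec 10 2012.
Next gap: 33 days. Dec 10 2012 + 33 days = Jan 12 2013.

Jan 12 2013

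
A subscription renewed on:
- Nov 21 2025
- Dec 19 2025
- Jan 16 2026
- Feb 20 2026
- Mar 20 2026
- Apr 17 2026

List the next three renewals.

Gaps: 28, 28, 35, 28, 28 days — a mix of 28 and 35. Every date is a Friday.
Each is the 3rd Friday of its month.
May 2026 — 3rd Friday is May 15 2026.
3rd Friday of June 2026: Jun 19 2026.
3rd Friday of July 2026: Jul 17 2026.

May 15 2026, Jun 19 2026, Jul 17 2026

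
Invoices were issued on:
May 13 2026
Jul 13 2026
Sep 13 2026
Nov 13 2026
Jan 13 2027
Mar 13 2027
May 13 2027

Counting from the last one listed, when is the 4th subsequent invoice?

Jan 13 2028

Each date is the 13th; the gaps (61, 62, 61, 61, 59, 61) track the month lengths.
The rule is the 13th of every 2 months.
Next: July 2027 → Jul 13 2027.
September 2027: Sep 13 2027.
Next: November 2027 → Nov 13 2027.
Next: January 2028 → Jan 13 2028.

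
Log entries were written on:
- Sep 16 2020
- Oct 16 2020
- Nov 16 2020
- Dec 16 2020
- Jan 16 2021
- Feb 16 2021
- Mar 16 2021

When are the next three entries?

The day-of-month is always 16 (30, 31, 30, 31, 31, 28 days between events).
So this recurs on the 16th of each month.
Next: April 2021 → Apr 16 2021.
May 2021: May 16 2021.
Next: June 2021 → Jun 16 2021.

Apr 16 2021, May 16 2021, Jun 16 2021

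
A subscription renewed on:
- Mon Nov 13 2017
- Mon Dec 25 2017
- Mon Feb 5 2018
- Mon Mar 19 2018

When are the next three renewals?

Mon Apr 30 2018, Mon Jun 11 2018, Mon Jul 23 2018

The spacing is 42, 42, 42 days — always 42 days.
Mon Mar 19 2018 + 42 days = Mon Apr 30 2018.
Mon Apr 30 2018 + 42 days = Mon Jun 11 2018.
Mon Jun 11 2018 + 42 days = Mon Jul 23 2018.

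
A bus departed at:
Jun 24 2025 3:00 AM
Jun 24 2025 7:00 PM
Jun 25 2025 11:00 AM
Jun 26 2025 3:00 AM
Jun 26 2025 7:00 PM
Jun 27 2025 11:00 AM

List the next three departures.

Jun 28 2025 3:00 AM, Jun 28 2025 7:00 PM, Jun 29 2025 11:00 AM

Gaps: 16, 16, 16, 16, 16 hours — each event is 16 hours after the previous one.
Jun 27 2025 11:00 AM + 16 h = Jun 28 2025 3:00 AM.
Jun 28 2025 3:00 AM + 16 h = Jun 28 2025 7:00 PM.
Jun 28 2025 7:00 PM + 16 h = Jun 29 2025 11:00 AM.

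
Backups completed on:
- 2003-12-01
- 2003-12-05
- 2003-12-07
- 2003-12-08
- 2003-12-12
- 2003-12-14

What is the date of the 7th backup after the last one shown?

2003-12-29

Gaps: 4, 2, 1, 4, 2 days — not constant, but cyclic with period 3.
The events fall on every Monday, Friday and Sunday.
The following Monday is 2003-12-15.
Next Friday: 2003-12-19.
The following Sunday is 2003-12-21.
The following Monday is 2003-12-22.
The following Friday is 2003-12-26.
Next Sunday: 2003-12-28.
Next Monday: 2003-12-29.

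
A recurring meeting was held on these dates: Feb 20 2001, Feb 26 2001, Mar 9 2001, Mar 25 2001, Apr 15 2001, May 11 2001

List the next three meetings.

Jun 11 2001, Jul 17 2001, Aug 27 2001

The spacing grows by 5 each time: 6, 11, 16, 21, 26 days.
Next gap: 31 days. May 11 2001 + 31 days = Jun 11 2001.
Next gap: 36 days. Jun 11 2001 + 36 days = Jul 17 2001.
Next gap: 41 days. Jul 17 2001 + 41 days = Aug 27 2001.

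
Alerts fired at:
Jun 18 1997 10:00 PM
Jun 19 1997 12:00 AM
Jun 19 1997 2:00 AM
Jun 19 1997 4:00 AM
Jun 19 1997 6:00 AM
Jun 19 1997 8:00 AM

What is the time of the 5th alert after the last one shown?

Jun 19 1997 6:00 PM

The interval is a steady 2 hours (2, 2, 2, 2, 2).
Jun 19 1997 8:00 AM + 2 h = Jun 19 1997 10:00 AM.
Jun 19 1997 10:00 AM + 2 h = Jun 19 1997 12:00 PM.
Jun 19 1997 12:00 PM + 2 h = Jun 19 1997 2:00 PM.
Jun 19 1997 2:00 PM + 2 h = Jun 19 1997 4:00 PM.
Jun 19 1997 4:00 PM + 2 h = Jun 19 1997 6:00 PM.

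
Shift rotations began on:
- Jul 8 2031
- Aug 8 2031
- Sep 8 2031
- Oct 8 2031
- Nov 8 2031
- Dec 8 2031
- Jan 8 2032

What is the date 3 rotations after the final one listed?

Gaps: 31, 31, 30, 31, 30, 31 days — not constant. Every event is on the 8th of the month.
Pattern: the 8th of each month.
February 2032: Feb 8 2032.
March 2032: Mar 8 2032.
April 2032: Apr 8 2032.

Apr 8 2032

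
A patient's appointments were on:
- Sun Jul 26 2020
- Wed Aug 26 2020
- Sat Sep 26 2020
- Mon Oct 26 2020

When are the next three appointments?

Thu Nov 26 2020, Sat Dec 26 2020, Tue Jan 26 2021

Gaps: 31, 31, 30 days — not constant. Every event is on the 26th of the month.
Pattern: the 26th of each month.
Next: November 2020 → Thu Nov 26 2020.
December 2020: Sat Dec 26 2020.
Next: January 2021 → Tue Jan 26 2021.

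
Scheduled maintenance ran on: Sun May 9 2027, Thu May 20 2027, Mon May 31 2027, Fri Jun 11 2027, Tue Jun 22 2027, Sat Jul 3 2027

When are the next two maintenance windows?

Wed Jul 14 2027, Sun Jul 25 2027

The spacing is 11, 11, 11, 11, 11 days — always 11 days.
Sat Jul 3 2027 + 11 days = Wed Jul 14 2027.
Wed Jul 14 2027 + 11 days = Sun Jul 25 2027.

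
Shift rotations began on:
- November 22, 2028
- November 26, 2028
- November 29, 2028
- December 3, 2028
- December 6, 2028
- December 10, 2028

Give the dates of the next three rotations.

The gap pattern 4, 3, 4, 3, 4 repeats every 2 events.
These are the Wednesdays and Sundays of each week.
The following Wednesday is December 13, 2028.
Next Sunday: December 17, 2028.
The following Wednesday is December 20, 2028.

December 13, 2028; December 17, 2028; December 20, 2028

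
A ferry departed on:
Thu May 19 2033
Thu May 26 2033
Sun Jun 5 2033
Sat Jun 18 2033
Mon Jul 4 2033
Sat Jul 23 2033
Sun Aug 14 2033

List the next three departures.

Thu Sep 8 2033, Thu Oct 6 2033, Sun Nov 6 2033

Gaps: 7, 10, 13, 16, 19, 22 days — each gap is 3 larger than the previous one.
Next gap: 25 days. Sun Aug 14 2033 + 25 days = Thu Sep 8 2033.
Next gap: 28 days. Thu Sep 8 2033 + 28 days = Thu Oct 6 2033.
Next gap: 31 days. Thu Oct 6 2033 + 31 days = Sun Nov 6 2033.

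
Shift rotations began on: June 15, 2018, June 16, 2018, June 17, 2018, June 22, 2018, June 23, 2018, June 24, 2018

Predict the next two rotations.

June 29, 2018; June 30, 2018

Every event lands on a Friday or Saturday or Sunday (gaps cycle 1, 1, 5, 1, 1).
So the schedule is: every Friday, Saturday and Sunday.
The following Friday is June 29, 2018.
The following Saturday is June 30, 2018.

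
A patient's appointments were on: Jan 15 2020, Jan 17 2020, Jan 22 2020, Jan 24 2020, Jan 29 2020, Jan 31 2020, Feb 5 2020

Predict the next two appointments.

Feb 7 2020, Feb 12 2020

Every event lands on a Wednesday or Friday (gaps cycle 2, 5, 2, 5, 2, 5).
So the schedule is: every Wednesday and Friday.
Next Friday: Feb 7 2020.
The following Wednesday is Feb 12 2020.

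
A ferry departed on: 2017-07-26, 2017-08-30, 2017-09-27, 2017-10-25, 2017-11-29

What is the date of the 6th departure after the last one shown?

2018-05-30

Every date is a Wednesday; gaps 35, 28, 28, 35 days.
Each is the last Wednesday of its month (at least one falls on the 29th or later, ruling out '4th Wednesday').
December 2017 ends with Wednesday 2017-12-27.
January 2018 ends with Wednesday 2018-01-31.
Last Wednesday of February 2018: 2018-02-28.
March 2018 ends with Wednesday 2018-03-28.
April 2018 ends with Wednesday 2018-04-25.
Last Wednesday of May 2018: 2018-05-30.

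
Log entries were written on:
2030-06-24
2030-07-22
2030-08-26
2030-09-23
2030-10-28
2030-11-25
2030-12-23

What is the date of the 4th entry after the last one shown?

These are Mondays at 28- or 35-day spacing (28, 35, 28, 35, 28, 28).
The pattern: 4th Monday of the month.
January 2031 — 4th Monday is 2031-01-27.
February 2031 — 4th Monday is 2031-02-24.
4th Monday of March 2031: 2031-03-24.
April 2031 — 4th Monday is 2031-04-28.

2031-04-28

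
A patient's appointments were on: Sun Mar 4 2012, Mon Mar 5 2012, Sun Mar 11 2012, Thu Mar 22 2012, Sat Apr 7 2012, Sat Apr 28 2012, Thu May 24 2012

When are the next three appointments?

Gaps: 1, 6, 11, 16, 21, 26 days — each gap is 5 larger than the previous one.
Next gap: 31 days. Thu May 24 2012 + 31 days = Sun Jun 24 2012.
Next gap: 36 days. Sun Jun 24 2012 + 36 days = Mon Jul 30 2012.
Next gap: 41 days. Mon Jul 30 2012 + 41 days = Sun Sep 9 2012.

Sun Jun 24 2012, Mon Jul 30 2012, Sun Sep 9 2012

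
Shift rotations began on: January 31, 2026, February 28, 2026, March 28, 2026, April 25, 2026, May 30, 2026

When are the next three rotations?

Every date is a Saturday; gaps 28, 28, 28, 35 days.
Each is the last Saturday of its month (at least one falls on the 29th or later, ruling out '4th Saturday').
June 2026 ends with Saturday June 27, 2026.
Last Saturday of July 2026: July 25, 2026.
Last Saturday of August 2026: August 29, 2026.

June 27, 2026; July 25, 2026; August 29, 2026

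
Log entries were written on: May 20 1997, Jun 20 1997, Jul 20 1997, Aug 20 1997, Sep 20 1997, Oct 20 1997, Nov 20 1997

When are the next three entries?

The day-of-month is always 20 (31, 30, 31, 31, 30, 31 days between events).
So this recurs on the 20th of each month.
Next: December 1997 → Dec 20 1997.
Next: January 1998 → Jan 20 1998.
February 1998: Feb 20 1998.

Dec 20 1997, Jan 20 1998, Feb 20 1998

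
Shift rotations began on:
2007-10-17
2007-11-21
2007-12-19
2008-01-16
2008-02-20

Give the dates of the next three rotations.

These are Wednesdays at 28- or 35-day spacing (35, 28, 28, 35).
The pattern: 3rd Wednesday of the month.
March 2008 — 3rd Wednesday is 2008-03-19.
April 2008 — 3rd Wednesday is 2008-04-16.
3rd Wednesday of May 2008: 2008-05-21.

2008-03-19, 2008-04-16, 2008-05-21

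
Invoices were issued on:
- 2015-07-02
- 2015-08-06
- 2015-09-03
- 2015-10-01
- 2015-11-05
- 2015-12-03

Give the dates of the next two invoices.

2016-01-07, 2016-02-04

These are Thursdays at 28- or 35-day spacing (35, 28, 28, 35, 28).
The pattern: 1st Thursday of the month.
1st Thursday of January 2016: 2016-01-07.
February 2016 — 1st Thursday is 2016-02-04.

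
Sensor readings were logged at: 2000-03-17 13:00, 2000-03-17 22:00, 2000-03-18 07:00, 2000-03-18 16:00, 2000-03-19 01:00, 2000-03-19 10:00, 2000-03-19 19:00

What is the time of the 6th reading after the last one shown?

2000-03-22 01:00

Gaps: 9, 9, 9, 9, 9, 9 hours — each event is 9 hours after the previous one.
2000-03-19 19:00 + 9 h = 2000-03-20 04:00.
2000-03-20 04:00 + 9 h = 2000-03-20 13:00.
2000-03-20 13:00 + 9 h = 2000-03-20 22:00.
2000-03-20 22:00 + 9 h = 2000-03-21 07:00.
2000-03-21 07:00 + 9 h = 2000-03-21 16:00.
2000-03-21 16:00 + 9 h = 2000-03-22 01:00.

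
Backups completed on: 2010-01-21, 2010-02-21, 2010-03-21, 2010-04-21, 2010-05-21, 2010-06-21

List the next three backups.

Each date is the 21st; the gaps (31, 28, 31, 30, 31) track the month lengths.
The rule is the 21st of each month.
Next: July 2010 → 2010-07-21.
August 2010: 2010-08-21.
September 2010: 2010-09-21.

2010-07-21, 2010-08-21, 2010-09-21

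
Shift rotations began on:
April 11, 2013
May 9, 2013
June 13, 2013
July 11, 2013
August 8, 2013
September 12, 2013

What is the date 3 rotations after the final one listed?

December 12, 2013

These are Thursdays at 28- or 35-day spacing (28, 35, 28, 28, 35).
The pattern: 2nd Thursday of the month.
2nd Thursday of October 2013: October 10, 2013.
November 2013 — 2nd Thursday is November 14, 2013.
2nd Thursday of December 2013: December 12, 2013.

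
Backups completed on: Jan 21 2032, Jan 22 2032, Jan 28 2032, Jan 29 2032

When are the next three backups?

Gaps: 1, 6, 1 days — not constant, but cyclic with period 2.
The events fall on every Wednesday and Thursday.
Next Wednesday: Feb 4 2032.
Next Thursday: Feb 5 2032.
Next Wednesday: Feb 11 2032.

Feb 4 2032, Feb 5 2032, Feb 11 2032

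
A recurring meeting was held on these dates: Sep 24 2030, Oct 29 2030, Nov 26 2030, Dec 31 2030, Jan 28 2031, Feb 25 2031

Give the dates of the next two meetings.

Mar 25 2031, Apr 29 2031

All Tuesdays; the gaps (35, 28, 35, 28, 28) vary with month length.
This is the last Tuesday of each month.
March 2031 ends with Tuesday Mar 25 2031.
Last Tuesday of April 2031: Apr 29 2031.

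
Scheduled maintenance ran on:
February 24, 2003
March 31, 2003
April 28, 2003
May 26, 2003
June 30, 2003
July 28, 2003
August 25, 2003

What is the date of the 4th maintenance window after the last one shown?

Every date is a Monday; gaps 35, 28, 28, 35, 28, 28 days.
Each is the last Monday of its month (at least one falls on the 29th or later, ruling out '4th Monday').
Last Monday of September 2003: September 29, 2003.
October 2003 ends with Monday October 27, 2003.
Last Monday of November 2003: November 24, 2003.
December 2003 ends with Monday December 29, 2003.

December 29, 2003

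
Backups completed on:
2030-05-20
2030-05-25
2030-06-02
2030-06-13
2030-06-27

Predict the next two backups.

2030-07-14, 2030-08-03

The spacing grows by 3 each time: 5, 8, 11, 14 days.
Next gap: 17 days. 2030-06-27 + 17 days = 2030-07-14.
Next gap: 20 days. 2030-07-14 + 20 days = 2030-08-03.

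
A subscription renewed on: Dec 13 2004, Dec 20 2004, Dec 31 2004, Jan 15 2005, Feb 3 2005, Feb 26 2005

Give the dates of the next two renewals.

Mar 25 2005, Apr 25 2005

The spacing grows by 4 each time: 7, 11, 15, 19, 23 days.
Next gap: 27 days. Feb 26 2005 + 27 days = Mar 25 2005.
Next gap: 31 days. Mar 25 2005 + 31 days = Apr 25 2005.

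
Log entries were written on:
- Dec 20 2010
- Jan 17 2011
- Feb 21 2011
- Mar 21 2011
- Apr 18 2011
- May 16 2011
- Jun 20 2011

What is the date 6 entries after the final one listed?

Gaps: 28, 35, 28, 28, 28, 35 days — a mix of 28 and 35. Every date is a Monday.
Each is the 3rd Monday of its month.
3rd Monday of July 2011: Jul 18 2011.
3rd Monday of August 2011: Aug 15 2011.
September 2011 — 3rd Monday is Sep 19 2011.
October 2011 — 3rd Monday is Oct 17 2011.
3rd Monday of November 2011: Nov 21 2011.
3rd Monday of December 2011: Dec 19 2011.

Dec 19 2011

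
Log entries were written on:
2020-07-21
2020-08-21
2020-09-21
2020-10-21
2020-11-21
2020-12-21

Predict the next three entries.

Each date is the 21st; the gaps (31, 31, 30, 31, 30) track the month lengths.
The rule is the 21st of each month.
January 2021: 2021-01-21.
February 2021: 2021-02-21.
Next: March 2021 → 2021-03-21.

2021-01-21, 2021-02-21, 2021-03-21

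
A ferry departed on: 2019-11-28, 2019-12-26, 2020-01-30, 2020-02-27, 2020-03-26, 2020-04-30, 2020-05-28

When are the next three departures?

2020-06-25, 2020-07-30, 2020-08-27

Every date is a Thursday; gaps 28, 35, 28, 28, 35, 28 days.
Each is the last Thursday of its month (at least one falls on the 29th or later, ruling out '4th Thursday').
June 2020 ends with Thursday 2020-06-25.
Last Thursday of July 2020: 2020-07-30.
Last Thursday of August 2020: 2020-08-27.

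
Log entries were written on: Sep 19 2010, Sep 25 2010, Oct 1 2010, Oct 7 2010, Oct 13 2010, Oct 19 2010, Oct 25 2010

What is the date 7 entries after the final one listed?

Every event comes 6 days after the last (6, 6, 6, 6, 6, 6).
Oct 25 2010 + 6 days = Oct 31 2010.
Oct 31 2010 + 6 days = Nov 6 2010.
Nov 6 2010 + 6 days = Nov 12 2010.
Nov 12 2010 + 6 days = Nov 18 2010.
Nov 18 2010 + 6 days = Nov 24 2010.
Nov 24 2010 + 6 days = Nov 30 2010.
Nov 30 2010 + 6 days = Dec 6 2010.

Dec 6 2010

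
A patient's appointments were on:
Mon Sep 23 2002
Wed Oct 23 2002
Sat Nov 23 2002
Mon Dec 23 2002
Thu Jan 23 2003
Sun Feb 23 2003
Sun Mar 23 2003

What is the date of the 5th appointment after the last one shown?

The day-of-month is always 23 (30, 31, 30, 31, 31, 28 days between events).
So this recurs on the 23rd of each month.
Next: April 2003 → Wed Apr 23 2003.
Next: May 2003 → Fri May 23 2003.
Next: June 2003 → Mon Jun 23 2003.
Next: July 2003 → Wed Jul 23 2003.
August 2003: Sat Aug 23 2003.

Sat Aug 23 2003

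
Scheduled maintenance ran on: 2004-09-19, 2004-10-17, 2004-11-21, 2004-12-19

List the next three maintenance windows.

All dates are Sundays, 28, 35, 28 days apart.
Specifically, the 3rd Sunday of each month.
January 2005 — 3rd Sunday is 2005-01-16.
3rd Sunday of February 2005: 2005-02-20.
March 2005 — 3rd Sunday is 2005-03-20.

2005-01-16, 2005-02-20, 2005-03-20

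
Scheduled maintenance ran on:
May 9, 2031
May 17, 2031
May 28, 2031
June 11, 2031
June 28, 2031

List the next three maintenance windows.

Intervals are 8, 11, 14, 17 days — an arithmetic progression with common difference 3.
Next gap: 20 days. June 28, 2031 + 20 days = July 18, 2031.
Next gap: 23 days. July 18, 2031 + 23 days = August 10, 2031.
Next gap: 26 days. August 10, 2031 + 26 days = September 5, 2031.

July 18, 2031; August 10, 2031; September 5, 2031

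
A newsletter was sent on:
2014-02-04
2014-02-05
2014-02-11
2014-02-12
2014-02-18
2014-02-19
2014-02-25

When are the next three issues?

2014-02-26, 2014-03-04, 2014-03-05

Gaps: 1, 6, 1, 6, 1, 6 days — not constant, but cyclic with period 2.
The events fall on every Tuesday and Wednesday.
The following Wednesday is 2014-02-26.
Next Tuesday: 2014-03-04.
Next Wednesday: 2014-03-05.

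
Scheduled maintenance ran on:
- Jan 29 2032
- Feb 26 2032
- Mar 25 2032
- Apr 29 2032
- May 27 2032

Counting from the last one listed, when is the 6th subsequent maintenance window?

Nov 25 2032

Every date is a Thursday; gaps 28, 28, 35, 28 days.
Each is the last Thursday of its month (at least one falls on the 29th or later, ruling out '4th Thursday').
Last Thursday of June 2032: Jun 24 2032.
July 2032 ends with Thursday Jul 29 2032.
August 2032 ends with Thursday Aug 26 2032.
September 2032 ends with Thursday Sep 30 2032.
Last Thursday of October 2032: Oct 28 2032.
Last Thursday of November 2032: Nov 25 2032.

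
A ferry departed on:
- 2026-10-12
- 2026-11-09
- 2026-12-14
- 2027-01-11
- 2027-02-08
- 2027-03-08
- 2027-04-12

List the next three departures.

2027-05-10, 2027-06-14, 2027-07-12

Gaps: 28, 35, 28, 28, 28, 35 days — a mix of 28 and 35. Every date is a Monday.
Each is the 2nd Monday of its month.
2nd Monday of May 2027: 2027-05-10.
2nd Monday of June 2027: 2027-06-14.
2nd Monday of July 2027: 2027-07-12.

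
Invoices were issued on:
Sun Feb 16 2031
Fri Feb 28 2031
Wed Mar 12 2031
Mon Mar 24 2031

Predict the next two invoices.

Gaps between consecutive events: 12, 12, 12 days — a constant 12-day interval.
Mon Mar 24 2031 + 12 days = Sat Apr 5 2031.
Sat Apr 5 2031 + 12 days = Thu Apr 17 2031.

Sat Apr 5 2031, Thu Apr 17 2031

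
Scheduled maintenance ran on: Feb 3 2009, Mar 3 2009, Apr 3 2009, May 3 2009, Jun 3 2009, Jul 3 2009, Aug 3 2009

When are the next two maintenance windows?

Gaps: 28, 31, 30, 31, 30, 31 days — not constant. Every event is on the 3rd of the month.
Pattern: the 3rd of each month.
September 2009: Sep 3 2009.
October 2009: Oct 3 2009.

Sep 3 2009, Oct 3 2009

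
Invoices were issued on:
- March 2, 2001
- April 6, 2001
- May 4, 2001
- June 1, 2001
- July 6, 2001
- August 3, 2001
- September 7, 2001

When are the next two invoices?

Gaps: 35, 28, 28, 35, 28, 35 days — a mix of 28 and 35. Every date is a Friday.
Each is the 1st Friday of its month.
October 2001 — 1st Friday is October 5, 2001.
1st Friday of November 2001: November 2, 2001.

October 5, 2001; November 2, 2001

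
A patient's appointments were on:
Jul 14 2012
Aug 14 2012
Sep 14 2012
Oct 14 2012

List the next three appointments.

The day-of-month is always 14 (31, 31, 30 days between events).
So this recurs on the 14th of each month.
Next: November 2012 → Nov 14 2012.
December 2012: Dec 14 2012.
January 2013: Jan 14 2013.

Nov 14 2012, Dec 14 2012, Jan 14 2013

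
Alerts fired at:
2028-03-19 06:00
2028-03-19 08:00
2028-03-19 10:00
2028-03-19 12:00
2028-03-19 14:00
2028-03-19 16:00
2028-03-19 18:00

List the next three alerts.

2028-03-19 20:00, 2028-03-19 22:00, 2028-03-20 00:00

Gaps: 2, 2, 2, 2, 2, 2 hours — each event is 2 hours after the previous one.
2028-03-19 18:00 + 2 h = 2028-03-19 20:00.
2028-03-19 20:00 + 2 h = 2028-03-19 22:00.
2028-03-19 22:00 + 2 h = 2028-03-20 00:00.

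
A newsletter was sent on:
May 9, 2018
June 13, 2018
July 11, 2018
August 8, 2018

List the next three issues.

September 12, 2018; October 10, 2018; November 14, 2018

All dates are Wednesdays, 35, 28, 28 days apart.
Specifically, the 2nd Wednesday of each month.
2nd Wednesday of September 2018: September 12, 2018.
October 2018 — 2nd Wednesday is October 10, 2018.
2nd Wednesday of November 2018: November 14, 2018.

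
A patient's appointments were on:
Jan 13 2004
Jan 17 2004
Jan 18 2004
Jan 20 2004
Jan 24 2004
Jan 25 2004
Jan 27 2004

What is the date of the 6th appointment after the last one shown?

Gaps: 4, 1, 2, 4, 1, 2 days — not constant, but cyclic with period 3.
The events fall on every Tuesday, Saturday and Sunday.
The following Saturday is Jan 31 2004.
Next Sunday: Feb 1 2004.
The following Tuesday is Feb 3 2004.
The following Saturday is Feb 7 2004.
The following Sunday is Feb 8 2004.
The following Tuesday is Feb 10 2004.

Feb 10 2004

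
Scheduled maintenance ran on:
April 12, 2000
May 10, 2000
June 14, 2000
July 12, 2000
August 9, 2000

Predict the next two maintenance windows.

All dates are Wednesdays, 28, 35, 28, 28 days apart.
Specifically, the 2nd Wednesday of each month.
September 2000 — 2nd Wednesday is September 13, 2000.
October 2000 — 2nd Wednesday is October 11, 2000.

September 13, 2000; October 11, 2000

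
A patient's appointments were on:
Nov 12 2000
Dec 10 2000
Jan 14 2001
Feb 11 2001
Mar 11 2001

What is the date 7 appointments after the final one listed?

All dates are Sundays, 28, 35, 28, 28 days apart.
Specifically, the 2nd Sunday of each month.
April 2001 — 2nd Sunday is Apr 8 2001.
May 2001 — 2nd Sunday is May 13 2001.
June 2001 — 2nd Sunday is Jun 10 2001.
2nd Sunday of July 2001: Jul 8 2001.
2nd Sunday of August 2001: Aug 12 2001.
September 2001 — 2nd Sunday is Sep 9 2001.
October 2001 — 2nd Sunday is Oct 14 2001.

Oct 14 2001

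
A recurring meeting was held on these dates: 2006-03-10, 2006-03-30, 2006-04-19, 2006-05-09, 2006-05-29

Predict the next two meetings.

2006-06-18, 2006-07-08

Every event comes 20 days after the last (20, 20, 20, 20).
2006-05-29 + 20 days = 2006-06-18.
2006-06-18 + 20 days = 2006-07-08.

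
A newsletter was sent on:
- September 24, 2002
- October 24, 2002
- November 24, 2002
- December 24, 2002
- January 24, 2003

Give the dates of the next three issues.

February 24, 2003; March 24, 2003; April 24, 2003

Each date is the 24th; the gaps (30, 31, 30, 31) track the month lengths.
The rule is the 24th of each month.
February 2003: February 24, 2003.
Next: March 2003 → March 24, 2003.
April 2003: April 24, 2003.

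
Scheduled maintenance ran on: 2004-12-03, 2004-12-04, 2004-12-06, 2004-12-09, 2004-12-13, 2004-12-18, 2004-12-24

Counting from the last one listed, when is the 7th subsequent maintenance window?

Intervals are 1, 2, 3, 4, 5, 6 days — an arithmetic progression with common difference 1.
Next gap: 7 days. 2004-12-24 + 7 days = 2004-12-31.
Next gap: 8 days. 2004-12-31 + 8 days = 2005-01-08.
Next gap: 9 days. 2005-01-08 + 9 days = 2005-01-17.
Next gap: 10 days. 2005-01-17 + 10 days = 2005-01-27.
Next gap: 11 days. 2005-01-27 + 11 days = 2005-02-07.
Next gap: 12 days. 2005-02-07 + 12 days = 2005-02-19.
Next gap: 13 days. 2005-02-19 + 13 days = 2005-03-04.

2005-03-04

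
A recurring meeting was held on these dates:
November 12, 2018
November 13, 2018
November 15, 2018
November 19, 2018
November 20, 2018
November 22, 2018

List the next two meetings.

The gap pattern 1, 2, 4, 1, 2 repeats every 3 events.
These are the Mondays, Tuesdays and Thursdays of each week.
The following Monday is November 26, 2018.
The following Tuesday is November 27, 2018.

November 26, 2018; November 27, 2018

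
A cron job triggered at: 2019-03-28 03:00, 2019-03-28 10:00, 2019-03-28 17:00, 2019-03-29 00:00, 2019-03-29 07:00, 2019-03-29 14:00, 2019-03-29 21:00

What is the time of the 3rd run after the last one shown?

2019-03-30 18:00

Gaps: 7, 7, 7, 7, 7, 7 hours — each event is 7 hours after the previous one.
2019-03-29 21:00 + 7 h = 2019-03-30 04:00.
2019-03-30 04:00 + 7 h = 2019-03-30 11:00.
2019-03-30 11:00 + 7 h = 2019-03-30 18:00.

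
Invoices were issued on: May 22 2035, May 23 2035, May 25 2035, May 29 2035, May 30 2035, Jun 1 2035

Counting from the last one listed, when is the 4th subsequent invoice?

Jun 12 2035

Every event lands on a Tuesday or Wednesday or Friday (gaps cycle 1, 2, 4, 1, 2).
So the schedule is: every Tuesday, Wednesday and Friday.
The following Tuesday is Jun 5 2035.
Next Wednesday: Jun 6 2035.
Next Friday: Jun 8 2035.
Next Tuesday: Jun 12 2035.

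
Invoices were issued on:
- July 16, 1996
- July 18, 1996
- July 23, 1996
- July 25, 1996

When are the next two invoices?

July 30, 1996; August 1, 1996

The gap pattern 2, 5, 2 repeats every 2 events.
These are the Tuesdays and Thursdays of each week.
Next Tuesday: July 30, 1996.
The following Thursday is August 1, 1996.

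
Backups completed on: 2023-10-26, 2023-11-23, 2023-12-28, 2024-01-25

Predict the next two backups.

Gaps: 28, 35, 28 days — a mix of 28 and 35. Every date is a Thursday.
Each is the 4th Thursday of its month.
4th Thursday of February 2024: 2024-02-22.
March 2024 — 4th Thursday is 2024-03-28.

2024-02-22, 2024-03-28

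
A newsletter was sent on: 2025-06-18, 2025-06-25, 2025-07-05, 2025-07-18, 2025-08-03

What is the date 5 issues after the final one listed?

2025-12-06

Gaps: 7, 10, 13, 16 days — each gap is 3 larger than the previous one.
Next gap: 19 days. 2025-08-03 + 19 days = 2025-08-22.
Next gap: 22 days. 2025-08-22 + 22 days = 2025-09-13.
Next gap: 25 days. 2025-09-13 + 25 days = 2025-10-08.
Next gap: 28 days. 2025-10-08 + 28 days = 2025-11-05.
Next gap: 31 days. 2025-11-05 + 31 days = 2025-12-06.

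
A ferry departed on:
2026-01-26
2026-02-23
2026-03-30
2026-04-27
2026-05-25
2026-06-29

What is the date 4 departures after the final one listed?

2026-10-26

All Mondays; the gaps (28, 35, 28, 28, 35) vary with month length.
This is the last Monday of each month.
Last Monday of July 2026: 2026-07-27.
Last Monday of August 2026: 2026-08-31.
September 2026 ends with Monday 2026-09-28.
October 2026 ends with Monday 2026-10-26.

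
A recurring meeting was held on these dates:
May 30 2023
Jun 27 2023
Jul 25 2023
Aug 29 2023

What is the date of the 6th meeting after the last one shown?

These are Tuesdays with 28, 28, 35-day gaps.
Each is the final Tuesday of its month — May 30 2023 is past the 28th, so '4th Tuesday' doesn't fit.
Last Tuesday of September 2023: Sep 26 2023.
October 2023 ends with Tuesday Oct 31 2023.
Last Tuesday of November 2023: Nov 28 2023.
Last Tuesday of December 2023: Dec 26 2023.
Last Tuesday of January 2024: Jan 30 2024.
February 2024 ends with Tuesday Feb 27 2024.

Feb 27 2024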